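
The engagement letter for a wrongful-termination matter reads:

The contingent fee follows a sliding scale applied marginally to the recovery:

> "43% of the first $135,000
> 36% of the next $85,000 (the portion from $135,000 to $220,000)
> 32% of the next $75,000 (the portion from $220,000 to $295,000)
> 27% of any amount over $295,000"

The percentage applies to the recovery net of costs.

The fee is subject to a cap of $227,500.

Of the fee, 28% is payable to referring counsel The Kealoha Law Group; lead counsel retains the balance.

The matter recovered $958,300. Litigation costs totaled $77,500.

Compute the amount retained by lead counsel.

Fee base (net of costs): $958,300 − $77,500 = $880,800
First $135,000 at 43% = $58,050.00
Next $85,000 at 36% = $30,600.00
Next $75,000 at 32% = $24,000.00
Remaining $585,800 at 27% = $158,166.00
Fee: $58,050.00 + $30,600.00 + $24,000.00 + $158,166.00 = $270,816.00
$270,816.00 exceeds the $227,500 cap, so the fee is capped at $227,500.00.
Referral share: 28% of $227,500.00 = $63,700.00; lead counsel retains $227,500.00 − $63,700.00 = $163,800.00.

$163,800.00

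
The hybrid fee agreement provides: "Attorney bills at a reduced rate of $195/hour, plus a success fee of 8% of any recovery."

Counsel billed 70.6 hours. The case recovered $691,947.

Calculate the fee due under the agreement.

$69,122.76

Hourly: 70.6 × $195 = $13,767.00
Success fee: 8% of $691,947 = $55,355.76
Total: $13,767.00 + $55,355.76 = $69,122.76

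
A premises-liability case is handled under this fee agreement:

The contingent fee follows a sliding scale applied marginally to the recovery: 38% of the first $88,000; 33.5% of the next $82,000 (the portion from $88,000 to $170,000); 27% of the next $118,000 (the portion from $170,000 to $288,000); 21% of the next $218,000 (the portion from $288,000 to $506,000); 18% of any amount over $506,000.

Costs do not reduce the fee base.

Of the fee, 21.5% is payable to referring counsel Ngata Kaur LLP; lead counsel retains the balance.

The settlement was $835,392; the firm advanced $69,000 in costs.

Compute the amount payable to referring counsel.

$42,535.72

Fee base is the gross recovery, $835,392; costs are reimbursed separately.
First $88,000 at 38% = $33,440.00
Next $82,000 at 33.5% = $27,470.00
Next $118,000 at 27% = $31,860.00
Next $218,000 at 21% = $45,780.00
Remaining $329,392 at 18% = $59,290.56
Fee: $33,440.00 + $27,470.00 + $31,860.00 + $45,780.00 + $59,290.56 = $197,840.56
Referral share: 21.5% of $197,840.56 = $42,535.72; lead counsel retains $197,840.56 − $42,535.72 = $155,304.84.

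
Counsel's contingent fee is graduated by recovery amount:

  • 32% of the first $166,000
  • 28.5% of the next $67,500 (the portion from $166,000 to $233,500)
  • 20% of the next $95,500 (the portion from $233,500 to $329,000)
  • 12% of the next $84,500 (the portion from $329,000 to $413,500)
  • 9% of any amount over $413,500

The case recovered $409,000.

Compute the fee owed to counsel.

First $166,000 at 32% = $53,120.00
Next $67,500 at 28.5% = $19,237.50
Next $95,500 at 20% = $19,100.00
Remaining $80,000 at 12% = $9,600.00
Fee: $53,120.00 + $19,237.50 + $19,100.00 + $9,600.00 = $101,057.50

$101,057.50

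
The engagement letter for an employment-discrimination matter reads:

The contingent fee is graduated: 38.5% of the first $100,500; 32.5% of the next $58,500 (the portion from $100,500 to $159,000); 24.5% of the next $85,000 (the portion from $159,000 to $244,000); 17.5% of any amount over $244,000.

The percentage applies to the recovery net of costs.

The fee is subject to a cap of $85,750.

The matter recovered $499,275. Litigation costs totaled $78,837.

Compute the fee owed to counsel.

$85,750.00

Fee base (net of costs): $499,275 − $78,837 = $420,438
First $100,500 at 38.5% = $38,692.50
Next $58,500 at 32.5% = $19,012.50
Next $85,000 at 24.5% = $20,825.00
Remaining $176,438 at 17.5% = $30,876.65
Fee: $38,692.50 + $19,012.50 + $20,825.00 + $30,876.65 = $109,406.65
$109,406.65 exceeds the $85,750 cap, so the fee is capped at $85,750.00.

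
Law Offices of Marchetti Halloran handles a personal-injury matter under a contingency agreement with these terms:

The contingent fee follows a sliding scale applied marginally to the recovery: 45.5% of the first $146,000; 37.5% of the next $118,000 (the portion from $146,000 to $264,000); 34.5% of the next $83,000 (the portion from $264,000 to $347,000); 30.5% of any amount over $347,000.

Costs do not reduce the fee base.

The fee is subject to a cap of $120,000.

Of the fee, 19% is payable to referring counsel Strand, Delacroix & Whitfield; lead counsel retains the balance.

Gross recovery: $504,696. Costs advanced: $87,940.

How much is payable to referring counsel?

$22,800.00

Fee base is the gross recovery, $504,696; costs are reimbursed separately.
First $146,000 at 45.5% = $66,430.00
Next $118,000 at 37.5% = $44,250.00
Next $83,000 at 34.5% = $28,635.00
Remaining $157,696 at 30.5% = $48,097.28
Fee: $66,430.00 + $44,250.00 + $28,635.00 + $48,097.28 = $187,412.28
$187,412.28 exceeds the $120,000 cap, so the fee is capped at $120,000.00.
Referral share: 19% of $120,000.00 = $22,800.00; lead counsel retains $120,000.00 − $22,800.00 = $97,200.00.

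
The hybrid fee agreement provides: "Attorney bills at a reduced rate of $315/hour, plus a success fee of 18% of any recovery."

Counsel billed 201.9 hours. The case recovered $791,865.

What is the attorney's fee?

$206,134.20

Hourly: 201.9 × $315 = $63,598.50
Success fee: 18% of $791,865 = $142,535.70
Total: $63,598.50 + $142,535.70 = $206,134.20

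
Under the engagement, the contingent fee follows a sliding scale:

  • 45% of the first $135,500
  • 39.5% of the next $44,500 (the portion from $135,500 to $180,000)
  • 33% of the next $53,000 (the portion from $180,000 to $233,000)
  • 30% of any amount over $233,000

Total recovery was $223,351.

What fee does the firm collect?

$92,858.33

First $135,500 at 45% = $60,975.00
Next $44,500 at 39.5% = $17,577.50
Remaining $43,351 at 33% = $14,305.83
Fee: $60,975.00 + $17,577.50 + $14,305.83 = $92,858.33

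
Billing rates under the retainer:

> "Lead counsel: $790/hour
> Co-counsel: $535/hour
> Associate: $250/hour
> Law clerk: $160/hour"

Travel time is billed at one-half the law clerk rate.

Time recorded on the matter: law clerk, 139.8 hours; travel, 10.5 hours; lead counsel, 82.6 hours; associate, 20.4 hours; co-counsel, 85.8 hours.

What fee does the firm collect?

$139,465.00

Lead counsel: 82.6 × $790 = $65,254.00
Co-counsel: 85.8 × $535 = $45,903.00
Associate: 20.4 × $250 = $5,100.00
Law clerk: 139.8 × $160 = $22,368.00
Subtotal: $65,254.00 + $45,903.00 + $5,100.00 + $22,368.00 = $138,625.00
Travel: 10.5 × ($160 ÷ 2) = 10.5 × $80.00 = $840.00
Total: $138,625.00 + $840.00 = $139,465.00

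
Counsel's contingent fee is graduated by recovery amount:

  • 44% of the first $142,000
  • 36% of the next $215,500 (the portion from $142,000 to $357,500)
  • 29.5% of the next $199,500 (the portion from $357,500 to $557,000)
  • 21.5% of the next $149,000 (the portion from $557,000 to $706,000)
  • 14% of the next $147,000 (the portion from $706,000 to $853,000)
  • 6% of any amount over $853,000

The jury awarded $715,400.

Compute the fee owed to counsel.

$232,263.50

First $142,000 at 44% = $62,480.00
Next $215,500 at 36% = $77,580.00
Next $199,500 at 29.5% = $58,852.50
Next $149,000 at 21.5% = $32,035.00
Remaining $9,400 at 14% = $1,316.00
Fee: $62,480.00 + $77,580.00 + $58,852.50 + $32,035.00 + $1,316.00 = $232,263.50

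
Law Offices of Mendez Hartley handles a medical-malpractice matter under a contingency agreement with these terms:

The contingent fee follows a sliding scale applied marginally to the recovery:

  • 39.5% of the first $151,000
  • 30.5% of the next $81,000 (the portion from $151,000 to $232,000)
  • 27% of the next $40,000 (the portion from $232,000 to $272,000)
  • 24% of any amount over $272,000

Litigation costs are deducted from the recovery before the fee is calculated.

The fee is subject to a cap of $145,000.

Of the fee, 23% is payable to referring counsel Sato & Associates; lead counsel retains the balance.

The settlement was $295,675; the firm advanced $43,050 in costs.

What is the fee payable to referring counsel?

Fee base (net of costs): $295,675 − $43,050 = $252,625
First $151,000 at 39.5% = $59,645.00
Next $81,000 at 30.5% = $24,705.00
Remaining $20,625 at 27% = $5,568.75
Fee: $59,645.00 + $24,705.00 + $5,568.75 = $89,918.75
$89,918.75 is under the $145,000 cap.
Referral share: 23% of $89,918.75 = $20,681.31; lead counsel retains $89,918.75 − $20,681.31 = $69,237.44.

$20,681.31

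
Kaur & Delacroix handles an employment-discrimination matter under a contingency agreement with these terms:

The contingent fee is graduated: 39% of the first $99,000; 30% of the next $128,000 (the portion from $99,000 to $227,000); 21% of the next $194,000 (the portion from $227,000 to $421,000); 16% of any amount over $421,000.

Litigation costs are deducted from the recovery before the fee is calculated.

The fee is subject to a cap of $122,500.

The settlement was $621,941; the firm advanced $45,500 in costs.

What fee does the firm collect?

$122,500.00

Fee base (net of costs): $621,941 − $45,500 = $576,441
First $99,000 at 39% = $38,610.00
Next $128,000 at 30% = $38,400.00
Next $194,000 at 21% = $40,740.00
Remaining $155,441 at 16% = $24,870.56
Fee: $38,610.00 + $38,400.00 + $40,740.00 + $24,870.56 = $142,620.56
$142,620.56 exceeds the $122,500 cap, so the fee is capped at $122,500.00.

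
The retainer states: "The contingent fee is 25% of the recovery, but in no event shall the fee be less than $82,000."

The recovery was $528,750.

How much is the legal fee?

25% of $528,750 = $132,187.50
That exceeds the $82,000 minimum.

$132,187.50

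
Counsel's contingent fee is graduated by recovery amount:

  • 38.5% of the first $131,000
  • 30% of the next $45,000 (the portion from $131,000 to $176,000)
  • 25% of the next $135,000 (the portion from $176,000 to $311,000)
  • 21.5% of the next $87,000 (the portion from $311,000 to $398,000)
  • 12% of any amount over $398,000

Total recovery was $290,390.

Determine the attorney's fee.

First $131,000 at 38.5% = $50,435.00
Next $45,000 at 30% = $13,500.00
Remaining $114,390 at 25% = $28,597.50
Fee: $50,435.00 + $13,500.00 + $28,597.50 = $92,532.50

$92,532.50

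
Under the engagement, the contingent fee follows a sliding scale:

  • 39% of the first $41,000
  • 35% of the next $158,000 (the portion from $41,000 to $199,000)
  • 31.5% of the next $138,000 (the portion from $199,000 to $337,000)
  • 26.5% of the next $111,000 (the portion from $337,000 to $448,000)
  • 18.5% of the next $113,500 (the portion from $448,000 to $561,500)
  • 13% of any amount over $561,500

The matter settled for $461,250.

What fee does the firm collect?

First $41,000 at 39% = $15,990.00
Next $158,000 at 35% = $55,300.00
Next $138,000 at 31.5% = $43,470.00
Next $111,000 at 26.5% = $29,415.00
Remaining $13,250 at 18.5% = $2,451.25
Fee: $15,990.00 + $55,300.00 + $43,470.00 + $29,415.00 + $2,451.25 = $146,626.25

$146,626.25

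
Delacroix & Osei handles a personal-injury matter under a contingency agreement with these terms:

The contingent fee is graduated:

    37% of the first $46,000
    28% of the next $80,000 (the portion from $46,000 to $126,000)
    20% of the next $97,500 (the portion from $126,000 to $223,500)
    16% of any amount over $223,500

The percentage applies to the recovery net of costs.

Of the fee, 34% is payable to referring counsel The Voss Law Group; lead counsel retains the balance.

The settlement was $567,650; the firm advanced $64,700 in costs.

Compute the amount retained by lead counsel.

Fee base (net of costs): $567,650 − $64,700 = $502,950
First $46,000 at 37% = $17,020.00
Next $80,000 at 28% = $22,400.00
Next $97,500 at 20% = $19,500.00
Remaining $279,450 at 16% = $44,712.00
Fee: $17,020.00 + $22,400.00 + $19,500.00 + $44,712.00 = $103,632.00
Referral share: 34% of $103,632.00 = $35,234.88; lead counsel retains $103,632.00 − $35,234.88 = $68,397.12.

$68,397.12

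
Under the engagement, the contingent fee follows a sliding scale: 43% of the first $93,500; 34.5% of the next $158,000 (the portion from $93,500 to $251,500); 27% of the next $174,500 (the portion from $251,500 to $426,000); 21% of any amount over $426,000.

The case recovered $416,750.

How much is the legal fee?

$139,332.50

First $93,500 at 43% = $40,205.00
Next $158,000 at 34.5% = $54,510.00
Remaining $165,250 at 27% = $44,617.50
Fee: $40,205.00 + $54,510.00 + $44,617.50 = $139,332.50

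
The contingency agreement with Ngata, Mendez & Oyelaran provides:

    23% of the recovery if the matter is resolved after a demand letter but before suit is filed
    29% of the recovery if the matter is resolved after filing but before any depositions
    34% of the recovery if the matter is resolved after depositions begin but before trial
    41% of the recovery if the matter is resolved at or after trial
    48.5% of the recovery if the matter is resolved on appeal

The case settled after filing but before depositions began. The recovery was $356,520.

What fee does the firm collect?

The matter settled after filing but before depositions began, so the 29% rate applies.
$356,520 × 29% = $103,390.80

$103,390.80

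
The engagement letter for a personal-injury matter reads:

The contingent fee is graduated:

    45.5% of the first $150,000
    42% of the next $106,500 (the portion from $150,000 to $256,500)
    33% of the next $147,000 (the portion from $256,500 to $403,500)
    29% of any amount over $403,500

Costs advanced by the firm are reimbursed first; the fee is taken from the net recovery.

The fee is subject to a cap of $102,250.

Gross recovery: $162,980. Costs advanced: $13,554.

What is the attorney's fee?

$67,988.83

Fee base (net of costs): $162,980 − $13,554 = $149,426
First $149,426 at 45.5% = $67,988.83
$67,988.83 is under the $102,250 cap.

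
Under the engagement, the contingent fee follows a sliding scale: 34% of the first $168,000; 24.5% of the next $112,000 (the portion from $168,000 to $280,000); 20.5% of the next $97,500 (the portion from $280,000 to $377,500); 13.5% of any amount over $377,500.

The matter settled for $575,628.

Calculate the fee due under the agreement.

$131,294.78

First $168,000 at 34% = $57,120.00
Next $112,000 at 24.5% = $27,440.00
Next $97,500 at 20.5% = $19,987.50
Remaining $198,128 at 13.5% = $26,747.28
Fee: $57,120.00 + $27,440.00 + $19,987.50 + $26,747.28 = $131,294.78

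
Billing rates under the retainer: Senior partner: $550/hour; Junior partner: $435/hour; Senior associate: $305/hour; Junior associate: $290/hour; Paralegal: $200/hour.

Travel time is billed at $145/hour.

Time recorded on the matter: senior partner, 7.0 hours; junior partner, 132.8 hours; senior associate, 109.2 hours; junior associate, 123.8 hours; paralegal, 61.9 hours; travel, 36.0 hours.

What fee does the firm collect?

Senior partner: 7.0 × $550 = $3,850.00
Junior partner: 132.8 × $435 = $57,768.00
Senior associate: 109.2 × $305 = $33,306.00
Junior associate: 123.8 × $290 = $35,902.00
Paralegal: 61.9 × $200 = $12,380.00
Subtotal: $3,850.00 + $57,768.00 + $33,306.00 + $35,902.00 + $12,380.00 = $143,206.00
Travel: 36.0 × $145 = $5,220.00
Total: $143,206.00 + $5,220.00 = $148,426.00

$148,426.00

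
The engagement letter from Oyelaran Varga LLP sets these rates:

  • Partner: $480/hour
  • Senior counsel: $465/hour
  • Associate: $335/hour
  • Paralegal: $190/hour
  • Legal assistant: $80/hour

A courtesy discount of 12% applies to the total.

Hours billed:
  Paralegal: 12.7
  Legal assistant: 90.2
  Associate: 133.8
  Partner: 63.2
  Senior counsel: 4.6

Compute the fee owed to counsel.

Partner: 63.2 × $480 = $30,336.00
Senior counsel: 4.6 × $465 = $2,139.00
Associate: 133.8 × $335 = $44,823.00
Paralegal: 12.7 × $190 = $2,413.00
Legal assistant: 90.2 × $80 = $7,216.00
Subtotal: $86,927.00
Less 12% discount: −$10,431.24
Total: $86,927.00 − $10,431.24 = $76,495.76

$76,495.76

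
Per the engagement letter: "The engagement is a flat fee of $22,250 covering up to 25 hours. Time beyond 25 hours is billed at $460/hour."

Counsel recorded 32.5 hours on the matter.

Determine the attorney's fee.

$25,700.00

Flat fee: $22,250.00
Excess hours: 32.5 − 25 = 7.5
Overrun: 7.5 × $460 = $3,450.00
Total: $22,250.00 + $3,450.00 = $25,700.00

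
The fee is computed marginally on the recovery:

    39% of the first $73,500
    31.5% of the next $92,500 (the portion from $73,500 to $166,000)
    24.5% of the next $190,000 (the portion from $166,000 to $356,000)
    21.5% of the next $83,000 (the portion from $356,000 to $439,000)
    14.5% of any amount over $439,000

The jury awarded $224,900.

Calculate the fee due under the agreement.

$72,233.00

First $73,500 at 39% = $28,665.00
Next $92,500 at 31.5% = $29,137.50
Remaining $58,900 at 24.5% = $14,430.50
Fee: $28,665.00 + $29,137.50 + $14,430.50 = $72,233.00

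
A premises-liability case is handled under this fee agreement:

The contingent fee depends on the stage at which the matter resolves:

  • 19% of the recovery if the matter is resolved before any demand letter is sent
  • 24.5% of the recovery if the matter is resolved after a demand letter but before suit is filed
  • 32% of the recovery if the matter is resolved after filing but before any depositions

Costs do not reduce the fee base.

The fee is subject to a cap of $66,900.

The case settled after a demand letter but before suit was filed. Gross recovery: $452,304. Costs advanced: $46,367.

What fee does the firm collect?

Fee base is the gross recovery, $452,304; costs are reimbursed separately.
The matter settled after a demand letter but before suit was filed, so the 24.5% rate applies.
$452,304 × 24.5% = $110,814.48
$110,814.48 exceeds the $66,900 cap, so the fee is capped at $66,900.00.

$66,900.00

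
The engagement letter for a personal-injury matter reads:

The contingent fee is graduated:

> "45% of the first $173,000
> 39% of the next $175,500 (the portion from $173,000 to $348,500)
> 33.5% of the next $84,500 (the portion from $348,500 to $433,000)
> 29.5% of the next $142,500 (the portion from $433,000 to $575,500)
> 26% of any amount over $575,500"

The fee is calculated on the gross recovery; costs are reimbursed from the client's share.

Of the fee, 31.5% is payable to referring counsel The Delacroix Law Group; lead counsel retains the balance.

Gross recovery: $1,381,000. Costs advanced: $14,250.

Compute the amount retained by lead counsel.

Fee base is the gross recovery, $1,381,000; costs are reimbursed separately.
First $173,000 at 45% = $77,850.00
Next $175,500 at 39% = $68,445.00
Next $84,500 at 33.5% = $28,307.50
Next $142,500 at 29.5% = $42,037.50
Remaining $805,500 at 26% = $209,430.00
Fee: $77,850.00 + $68,445.00 + $28,307.50 + $42,037.50 + $209,430.00 = $426,070.00
Referral share: 31.5% of $426,070.00 = $134,212.05; lead counsel retains $426,070.00 − $134,212.05 = $291,857.95.

$291,857.95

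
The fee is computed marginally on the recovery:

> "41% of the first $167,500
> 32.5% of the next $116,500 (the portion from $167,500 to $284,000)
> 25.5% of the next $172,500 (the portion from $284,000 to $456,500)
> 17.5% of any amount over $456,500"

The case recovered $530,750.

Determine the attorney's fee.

First $167,500 at 41% = $68,675.00
Next $116,500 at 32.5% = $37,862.50
Next $172,500 at 25.5% = $43,987.50
Remaining $74,250 at 17.5% = $12,993.75
Fee: $68,675.00 + $37,862.50 + $43,987.50 + $12,993.75 = $163,518.75

$163,518.75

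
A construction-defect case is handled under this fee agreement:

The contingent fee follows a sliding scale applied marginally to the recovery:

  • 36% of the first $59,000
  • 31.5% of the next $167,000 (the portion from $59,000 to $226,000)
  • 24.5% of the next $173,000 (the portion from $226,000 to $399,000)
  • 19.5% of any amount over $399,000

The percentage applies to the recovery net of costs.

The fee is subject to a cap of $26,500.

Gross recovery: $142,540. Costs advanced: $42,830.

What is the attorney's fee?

Fee base (net of costs): $142,540 − $42,830 = $99,710
First $59,000 at 36% = $21,240.00
Remaining $40,710 at 31.5% = $12,823.65
Fee: $21,240.00 + $12,823.65 = $34,063.65
$34,063.65 exceeds the $26,500 cap, so the fee is capped at $26,500.00.

$26,500.00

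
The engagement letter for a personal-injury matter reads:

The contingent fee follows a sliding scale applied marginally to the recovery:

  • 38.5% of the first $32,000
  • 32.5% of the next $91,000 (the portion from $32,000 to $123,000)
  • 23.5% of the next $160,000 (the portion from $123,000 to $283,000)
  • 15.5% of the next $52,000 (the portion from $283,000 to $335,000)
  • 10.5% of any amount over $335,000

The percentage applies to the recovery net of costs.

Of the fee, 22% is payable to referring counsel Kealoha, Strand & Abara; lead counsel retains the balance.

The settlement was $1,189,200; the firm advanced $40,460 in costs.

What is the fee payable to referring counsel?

$38,059.49

Fee base (net of costs): $1,189,200 − $40,460 = $1,148,740
First $32,000 at 38.5% = $12,320.00
Next $91,000 at 32.5% = $29,575.00
Next $160,000 at 23.5% = $37,600.00
Next $52,000 at 15.5% = $8,060.00
Remaining $813,740 at 10.5% = $85,442.70
Fee: $12,320.00 + $29,575.00 + $37,600.00 + $8,060.00 + $85,442.70 = $172,997.70
Referral share: 22% of $172,997.70 = $38,059.49; lead counsel retains $172,997.70 − $38,059.49 = $134,938.21.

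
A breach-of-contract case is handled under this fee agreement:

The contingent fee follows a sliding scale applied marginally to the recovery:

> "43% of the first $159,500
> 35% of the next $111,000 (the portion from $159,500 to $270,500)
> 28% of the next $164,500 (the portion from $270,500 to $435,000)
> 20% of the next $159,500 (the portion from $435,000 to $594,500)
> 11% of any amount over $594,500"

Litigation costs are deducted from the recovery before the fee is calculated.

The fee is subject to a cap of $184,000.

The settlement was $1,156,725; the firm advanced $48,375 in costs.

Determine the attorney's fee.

$184,000.00

Fee base (net of costs): $1,156,725 − $48,375 = $1,108,350
First $159,500 at 43% = $68,585.00
Next $111,000 at 35% = $38,850.00
Next $164,500 at 28% = $46,060.00
Next $159,500 at 20% = $31,900.00
Remaining $513,850 at 11% = $56,523.50
Fee: $68,585.00 + $38,850.00 + $46,060.00 + $31,900.00 + $56,523.50 = $241,918.50
$241,918.50 exceeds the $184,000 cap, so the fee is capped at $184,000.00.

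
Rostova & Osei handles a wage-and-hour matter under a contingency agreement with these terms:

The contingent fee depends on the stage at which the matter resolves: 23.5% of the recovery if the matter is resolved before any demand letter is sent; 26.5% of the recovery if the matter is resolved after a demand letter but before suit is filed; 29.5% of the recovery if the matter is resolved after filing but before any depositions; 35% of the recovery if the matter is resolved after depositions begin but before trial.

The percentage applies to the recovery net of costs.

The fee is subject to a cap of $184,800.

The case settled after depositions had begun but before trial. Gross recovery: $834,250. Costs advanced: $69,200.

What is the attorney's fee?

Fee base (net of costs): $834,250 − $69,200 = $765,050
The matter settled after depositions had begun but before trial, so the 35% rate applies.
$765,050 × 35% = $267,767.50
$267,767.50 exceeds the $184,800 cap, so the fee is capped at $184,800.00.

$184,800.00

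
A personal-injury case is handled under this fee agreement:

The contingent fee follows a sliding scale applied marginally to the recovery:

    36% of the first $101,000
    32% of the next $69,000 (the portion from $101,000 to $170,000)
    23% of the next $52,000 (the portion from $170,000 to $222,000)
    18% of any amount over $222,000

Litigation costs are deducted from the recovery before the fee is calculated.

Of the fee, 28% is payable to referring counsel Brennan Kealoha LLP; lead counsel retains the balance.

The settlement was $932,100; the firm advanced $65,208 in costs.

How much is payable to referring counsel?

$52,214.56

Fee base (net of costs): $932,100 − $65,208 = $866,892
First $101,000 at 36% = $36,360.00
Next $69,000 at 32% = $22,080.00
Next $52,000 at 23% = $11,960.00
Remaining $644,892 at 18% = $116,080.56
Fee: $36,360.00 + $22,080.00 + $11,960.00 + $116,080.56 = $186,480.56
Referral share: 28% of $186,480.56 = $52,214.56; lead counsel retains $186,480.56 − $52,214.56 = $134,266.00.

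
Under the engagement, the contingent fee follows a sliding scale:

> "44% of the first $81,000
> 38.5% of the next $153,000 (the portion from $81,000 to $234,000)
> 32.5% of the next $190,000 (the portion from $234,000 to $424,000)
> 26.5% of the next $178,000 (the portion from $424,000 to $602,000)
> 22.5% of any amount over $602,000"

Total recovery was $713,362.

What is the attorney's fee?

$228,521.45

First $81,000 at 44% = $35,640.00
Next $153,000 at 38.5% = $58,905.00
Next $190,000 at 32.5% = $61,750.00
Next $178,000 at 26.5% = $47,170.00
Remaining $111,362 at 22.5% = $25,056.45
Fee: $35,640.00 + $58,905.00 + $61,750.00 + $47,170.00 + $25,056.45 = $228,521.45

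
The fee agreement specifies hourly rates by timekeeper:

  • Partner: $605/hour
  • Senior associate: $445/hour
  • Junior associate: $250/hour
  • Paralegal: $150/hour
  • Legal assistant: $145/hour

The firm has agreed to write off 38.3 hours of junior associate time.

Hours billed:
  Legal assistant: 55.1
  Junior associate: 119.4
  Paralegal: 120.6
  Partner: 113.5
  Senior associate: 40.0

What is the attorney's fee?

$132,822.00

Partner: 113.5 × $605 = $68,667.50
Senior associate: 40.0 × $445 = $17,800.00
Junior associate: 119.4 × $250 = $29,850.00
Paralegal: 120.6 × $150 = $18,090.00
Legal assistant: 55.1 × $145 = $7,989.50
Subtotal: $142,397.00
Write-off: 38.3 × $250 = $9,575.00
Total: $142,397.00 − $9,575.00 = $132,822.00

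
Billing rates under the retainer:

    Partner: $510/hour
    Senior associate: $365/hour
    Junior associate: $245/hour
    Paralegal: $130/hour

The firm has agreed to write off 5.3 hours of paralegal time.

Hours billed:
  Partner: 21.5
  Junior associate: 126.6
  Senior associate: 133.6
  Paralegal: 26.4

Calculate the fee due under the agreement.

$93,489.00

Partner: 21.5 × $510 = $10,965.00
Senior associate: 133.6 × $365 = $48,764.00
Junior associate: 126.6 × $245 = $31,017.00
Paralegal: 26.4 × $130 = $3,432.00
Subtotal: $94,178.00
Write-off: 5.3 × $130 = $689.00
Total: $94,178.00 − $689.00 = $93,489.00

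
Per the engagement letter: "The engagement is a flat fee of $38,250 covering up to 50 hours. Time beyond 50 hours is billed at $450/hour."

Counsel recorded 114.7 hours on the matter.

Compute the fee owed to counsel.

Flat fee: $38,250.00
Excess hours: 114.7 − 50 = 64.7
Overrun: 64.7 × $450 = $29,115.00
Total: $38,250.00 + $29,115.00 = $67,365.00

$67,365.00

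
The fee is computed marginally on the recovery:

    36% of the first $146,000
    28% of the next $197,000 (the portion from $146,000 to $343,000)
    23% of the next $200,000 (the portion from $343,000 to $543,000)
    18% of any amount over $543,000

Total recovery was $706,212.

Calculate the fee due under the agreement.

$183,098.16

First $146,000 at 36% = $52,560.00
Next $197,000 at 28% = $55,160.00
Next $200,000 at 23% = $46,000.00
Remaining $163,212 at 18% = $29,378.16
Fee: $52,560.00 + $55,160.00 + $46,000.00 + $29,378.16 = $183,098.16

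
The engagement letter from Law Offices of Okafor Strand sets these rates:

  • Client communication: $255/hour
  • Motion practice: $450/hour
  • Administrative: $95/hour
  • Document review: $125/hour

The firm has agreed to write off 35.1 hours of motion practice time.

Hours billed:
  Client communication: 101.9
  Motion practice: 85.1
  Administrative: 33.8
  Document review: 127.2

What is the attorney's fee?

$67,595.50

Client communication: 101.9 × $255 = $25,984.50
Motion practice: 85.1 × $450 = $38,295.00
Administrative: 33.8 × $95 = $3,211.00
Document review: 127.2 × $125 = $15,900.00
Subtotal: $83,390.50
Write-off: 35.1 × $450 = $15,795.00
Total: $83,390.50 − $15,795.00 = $67,595.50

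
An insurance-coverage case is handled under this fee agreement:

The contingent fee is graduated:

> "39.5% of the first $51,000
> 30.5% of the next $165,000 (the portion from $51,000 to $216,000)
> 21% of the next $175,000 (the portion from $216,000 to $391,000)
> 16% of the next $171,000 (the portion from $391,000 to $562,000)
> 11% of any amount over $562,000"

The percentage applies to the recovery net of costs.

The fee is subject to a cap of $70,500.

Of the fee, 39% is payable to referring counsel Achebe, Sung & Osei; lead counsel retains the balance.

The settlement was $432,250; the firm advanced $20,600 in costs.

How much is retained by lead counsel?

$43,005.00

Fee base (net of costs): $432,250 − $20,600 = $411,650
First $51,000 at 39.5% = $20,145.00
Next $165,000 at 30.5% = $50,325.00
Next $175,000 at 21% = $36,750.00
Remaining $20,650 at 16% = $3,304.00
Fee: $20,145.00 + $50,325.00 + $36,750.00 + $3,304.00 = $110,524.00
$110,524.00 exceeds the $70,500 cap, so the fee is capped at $70,500.00.
Referral share: 39% of $70,500.00 = $27,495.00; lead counsel retains $70,500.00 − $27,495.00 = $43,005.00.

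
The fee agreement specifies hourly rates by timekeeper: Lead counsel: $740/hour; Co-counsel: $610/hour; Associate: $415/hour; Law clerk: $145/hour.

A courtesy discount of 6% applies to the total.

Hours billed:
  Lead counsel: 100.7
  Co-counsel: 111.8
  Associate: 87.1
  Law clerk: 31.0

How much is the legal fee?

$172,356.05

Lead counsel: 100.7 × $740 = $74,518.00
Co-counsel: 111.8 × $610 = $68,198.00
Associate: 87.1 × $415 = $36,146.50
Law clerk: 31.0 × $145 = $4,495.00
Subtotal: $183,357.50
Less 6% discount: −$11,001.45
Total: $183,357.50 − $11,001.45 = $172,356.05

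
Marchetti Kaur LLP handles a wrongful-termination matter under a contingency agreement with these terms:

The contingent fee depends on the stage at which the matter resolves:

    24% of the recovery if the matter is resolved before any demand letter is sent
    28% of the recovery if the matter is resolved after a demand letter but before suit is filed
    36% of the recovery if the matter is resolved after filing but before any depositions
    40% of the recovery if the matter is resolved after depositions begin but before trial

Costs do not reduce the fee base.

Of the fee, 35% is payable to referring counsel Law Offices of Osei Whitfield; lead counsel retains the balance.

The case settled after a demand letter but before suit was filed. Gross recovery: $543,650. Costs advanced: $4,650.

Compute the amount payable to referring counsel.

Fee base is the gross recovery, $543,650; costs are reimbursed separately.
The matter settled after a demand letter but before suit was filed, so the 28% rate applies.
$543,650 × 28% = $152,222.00
Referral share: 35% of $152,222.00 = $53,277.70; lead counsel retains $152,222.00 − $53,277.70 = $98,944.30.

$53,277.70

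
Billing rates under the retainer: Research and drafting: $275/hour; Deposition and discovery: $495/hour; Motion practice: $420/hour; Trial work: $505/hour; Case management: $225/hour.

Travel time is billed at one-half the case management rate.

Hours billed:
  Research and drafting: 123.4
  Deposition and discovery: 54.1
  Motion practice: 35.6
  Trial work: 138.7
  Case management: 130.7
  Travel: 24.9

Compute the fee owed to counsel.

$177,918.75

Research and drafting: 123.4 × $275 = $33,935.00
Deposition and discovery: 54.1 × $495 = $26,779.50
Motion practice: 35.6 × $420 = $14,952.00
Trial work: 138.7 × $505 = $70,043.50
Case management: 130.7 × $225 = $29,407.50
Subtotal: $33,935.00 + $26,779.50 + $14,952.00 + $70,043.50 + $29,407.50 = $175,117.50
Travel: 24.9 × ($225 ÷ 2) = 24.9 × $112.50 = $2,801.25
Total: $175,117.50 + $2,801.25 = $177,918.75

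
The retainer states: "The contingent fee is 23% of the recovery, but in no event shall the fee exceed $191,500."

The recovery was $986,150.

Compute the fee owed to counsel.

23% of $986,150 = $226,814.50
That exceeds the $191,500 cap, so the fee is capped at $191,500.

$191,500.00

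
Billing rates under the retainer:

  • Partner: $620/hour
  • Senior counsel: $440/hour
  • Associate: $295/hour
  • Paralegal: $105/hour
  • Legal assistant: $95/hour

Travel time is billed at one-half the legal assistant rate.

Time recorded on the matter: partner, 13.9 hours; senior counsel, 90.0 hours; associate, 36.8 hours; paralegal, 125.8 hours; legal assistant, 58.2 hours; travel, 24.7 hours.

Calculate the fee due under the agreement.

Partner: 13.9 × $620 = $8,618.00
Senior counsel: 90.0 × $440 = $39,600.00
Associate: 36.8 × $295 = $10,856.00
Paralegal: 125.8 × $105 = $13,209.00
Legal assistant: 58.2 × $95 = $5,529.00
Subtotal: $8,618.00 + $39,600.00 + $10,856.00 + $13,209.00 + $5,529.00 = $77,812.00
Travel: 24.7 × ($95 ÷ 2) = 24.7 × $47.50 = $1,173.25
Total: $77,812.00 + $1,173.25 = $78,985.25

$78,985.25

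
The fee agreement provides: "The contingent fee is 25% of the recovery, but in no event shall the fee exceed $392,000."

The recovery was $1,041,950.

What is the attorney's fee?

$260,487.50

25% of $1,041,950 = $260,487.50
That is under the $392,000 cap.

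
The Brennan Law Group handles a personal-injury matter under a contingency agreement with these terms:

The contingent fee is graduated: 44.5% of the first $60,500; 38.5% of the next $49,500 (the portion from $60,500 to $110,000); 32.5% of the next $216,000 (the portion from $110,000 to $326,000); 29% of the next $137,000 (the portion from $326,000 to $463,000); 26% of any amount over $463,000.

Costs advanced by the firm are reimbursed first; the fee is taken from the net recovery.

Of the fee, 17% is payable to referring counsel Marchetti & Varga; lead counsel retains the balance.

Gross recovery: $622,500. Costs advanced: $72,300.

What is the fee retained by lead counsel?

Fee base (net of costs): $622,500 − $72,300 = $550,200
First $60,500 at 44.5% = $26,922.50
Next $49,500 at 38.5% = $19,057.50
Next $216,000 at 32.5% = $70,200.00
Next $137,000 at 29% = $39,730.00
Remaining $87,200 at 26% = $22,672.00
Fee: $26,922.50 + $19,057.50 + $70,200.00 + $39,730.00 + $22,672.00 = $178,582.00
Referral share: 17% of $178,582.00 = $30,358.94; lead counsel retains $178,582.00 − $30,358.94 = $148,223.06.

$148,223.06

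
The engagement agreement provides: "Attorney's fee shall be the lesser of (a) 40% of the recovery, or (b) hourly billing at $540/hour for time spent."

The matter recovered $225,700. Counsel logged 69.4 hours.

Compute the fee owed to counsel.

(a) 40% of $225,700 = $90,280.00
(b) 69.4 × $540 = $37,476.00
The lesser is (b): $37,476.00.

$37,476.00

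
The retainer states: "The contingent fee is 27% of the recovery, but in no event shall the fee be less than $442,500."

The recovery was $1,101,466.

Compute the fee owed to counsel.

27% of $1,101,466 = $297,395.82
That is below the $442,500 minimum, so the minimum applies.

$442,500.00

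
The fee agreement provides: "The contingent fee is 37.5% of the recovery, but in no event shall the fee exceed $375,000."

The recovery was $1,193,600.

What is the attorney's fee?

$375,000.00

37.5% of $1,193,600 = $447,600.00
That exceeds the $375,000 cap, so the fee is capped at $375,000.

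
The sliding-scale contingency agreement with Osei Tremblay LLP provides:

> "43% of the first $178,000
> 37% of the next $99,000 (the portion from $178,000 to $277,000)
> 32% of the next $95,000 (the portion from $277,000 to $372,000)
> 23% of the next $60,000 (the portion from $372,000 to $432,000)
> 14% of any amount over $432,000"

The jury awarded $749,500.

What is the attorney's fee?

First $178,000 at 43% = $76,540.00
Next $99,000 at 37% = $36,630.00
Next $95,000 at 32% = $30,400.00
Next $60,000 at 23% = $13,800.00
Remaining $317,500 at 14% = $44,450.00
Fee: $76,540.00 + $36,630.00 + $30,400.00 + $13,800.00 + $44,450.00 = $201,820.00

$201,820.00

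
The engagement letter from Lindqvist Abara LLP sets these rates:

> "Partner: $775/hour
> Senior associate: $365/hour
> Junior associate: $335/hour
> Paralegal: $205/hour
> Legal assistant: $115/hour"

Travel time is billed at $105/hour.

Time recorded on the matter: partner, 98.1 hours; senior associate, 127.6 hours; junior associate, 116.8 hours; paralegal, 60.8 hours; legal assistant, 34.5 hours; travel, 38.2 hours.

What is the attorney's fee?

Partner: 98.1 × $775 = $76,027.50
Senior associate: 127.6 × $365 = $46,574.00
Junior associate: 116.8 × $335 = $39,128.00
Paralegal: 60.8 × $205 = $12,464.00
Legal assistant: 34.5 × $115 = $3,967.50
Subtotal: $76,027.50 + $46,574.00 + $39,128.00 + $12,464.00 + $3,967.50 = $178,161.00
Travel: 38.2 × $105 = $4,011.00
Total: $178,161.00 + $4,011.00 = $182,172.00

$182,172.00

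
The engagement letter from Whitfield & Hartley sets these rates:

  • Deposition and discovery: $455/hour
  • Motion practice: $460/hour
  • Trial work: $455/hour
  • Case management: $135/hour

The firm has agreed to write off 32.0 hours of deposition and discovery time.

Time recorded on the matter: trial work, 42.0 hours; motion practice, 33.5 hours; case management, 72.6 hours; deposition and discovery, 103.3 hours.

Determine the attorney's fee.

$76,762.50

Deposition and discovery: 103.3 × $455 = $47,001.50
Motion practice: 33.5 × $460 = $15,410.00
Trial work: 42.0 × $455 = $19,110.00
Case management: 72.6 × $135 = $9,801.00
Subtotal: $91,322.50
Write-off: 32.0 × $455 = $14,560.00
Total: $91,322.50 − $14,560.00 = $76,762.50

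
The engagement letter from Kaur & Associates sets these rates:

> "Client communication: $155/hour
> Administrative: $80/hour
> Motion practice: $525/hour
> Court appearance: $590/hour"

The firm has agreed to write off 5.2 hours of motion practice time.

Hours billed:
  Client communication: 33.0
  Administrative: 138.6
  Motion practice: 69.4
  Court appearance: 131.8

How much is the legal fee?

Client communication: 33.0 × $155 = $5,115.00
Administrative: 138.6 × $80 = $11,088.00
Motion practice: 69.4 × $525 = $36,435.00
Court appearance: 131.8 × $590 = $77,762.00
Subtotal: $130,400.00
Write-off: 5.2 × $525 = $2,730.00
Total: $130,400.00 − $2,730.00 = $127,670.00

$127,670.00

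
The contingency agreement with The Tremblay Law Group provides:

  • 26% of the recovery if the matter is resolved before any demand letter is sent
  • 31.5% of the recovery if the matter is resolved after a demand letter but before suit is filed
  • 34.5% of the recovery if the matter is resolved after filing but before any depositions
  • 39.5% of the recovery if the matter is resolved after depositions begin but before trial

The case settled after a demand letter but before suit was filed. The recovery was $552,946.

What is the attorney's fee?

$174,177.99

The matter settled after a demand letter but before suit was filed, so the 31.5% rate applies.
$552,946 × 31.5% = $174,177.99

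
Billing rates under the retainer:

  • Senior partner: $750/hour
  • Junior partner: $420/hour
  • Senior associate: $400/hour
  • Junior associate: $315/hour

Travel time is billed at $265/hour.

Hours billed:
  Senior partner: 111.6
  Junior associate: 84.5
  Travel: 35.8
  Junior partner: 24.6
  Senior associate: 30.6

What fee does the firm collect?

Senior partner: 111.6 × $750 = $83,700.00
Junior partner: 24.6 × $420 = $10,332.00
Senior associate: 30.6 × $400 = $12,240.00
Junior associate: 84.5 × $315 = $26,617.50
Subtotal: $83,700.00 + $10,332.00 + $12,240.00 + $26,617.50 = $132,889.50
Travel: 35.8 × $265 = $9,487.00
Total: $132,889.50 + $9,487.00 = $142,376.50

$142,376.50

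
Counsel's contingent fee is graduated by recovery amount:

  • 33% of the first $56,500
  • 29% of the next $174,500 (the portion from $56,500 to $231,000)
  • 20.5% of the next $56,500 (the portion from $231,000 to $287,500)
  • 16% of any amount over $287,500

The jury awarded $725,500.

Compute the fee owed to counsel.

$150,912.50

First $56,500 at 33% = $18,645.00
Next $174,500 at 29% = $50,605.00
Next $56,500 at 20.5% = $11,582.50
Remaining $438,000 at 16% = $70,080.00
Fee: $18,645.00 + $50,605.00 + $11,582.50 + $70,080.00 = $150,912.50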